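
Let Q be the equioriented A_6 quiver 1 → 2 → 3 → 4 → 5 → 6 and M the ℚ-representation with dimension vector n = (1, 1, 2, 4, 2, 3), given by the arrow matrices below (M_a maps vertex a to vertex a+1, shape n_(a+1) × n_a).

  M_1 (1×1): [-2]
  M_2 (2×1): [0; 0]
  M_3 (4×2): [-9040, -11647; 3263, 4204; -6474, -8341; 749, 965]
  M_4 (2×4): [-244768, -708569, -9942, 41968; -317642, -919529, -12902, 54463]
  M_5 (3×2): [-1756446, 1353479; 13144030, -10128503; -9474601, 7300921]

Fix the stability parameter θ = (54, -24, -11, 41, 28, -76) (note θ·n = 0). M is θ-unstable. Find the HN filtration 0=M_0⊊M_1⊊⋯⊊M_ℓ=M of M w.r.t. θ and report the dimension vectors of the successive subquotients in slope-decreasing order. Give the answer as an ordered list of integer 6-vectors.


Interval decomposition of M: I[1,2], I[3,6]^2, I[4,4]^2, I[6,6].
HN type (ℓ=5): μ^(1)=41; μ^(2)=15; μ^(3)=-7/3; μ^(4)=-11; μ^(5)=-76

((0, 0, 0, 2, 0, 0); (1, 1, 0, 0, 0, 0); (0, 0, 0, 2, 2, 2); (0, 0, 2, 0, 0, 0); (0, 0, 0, 0, 0, 1))


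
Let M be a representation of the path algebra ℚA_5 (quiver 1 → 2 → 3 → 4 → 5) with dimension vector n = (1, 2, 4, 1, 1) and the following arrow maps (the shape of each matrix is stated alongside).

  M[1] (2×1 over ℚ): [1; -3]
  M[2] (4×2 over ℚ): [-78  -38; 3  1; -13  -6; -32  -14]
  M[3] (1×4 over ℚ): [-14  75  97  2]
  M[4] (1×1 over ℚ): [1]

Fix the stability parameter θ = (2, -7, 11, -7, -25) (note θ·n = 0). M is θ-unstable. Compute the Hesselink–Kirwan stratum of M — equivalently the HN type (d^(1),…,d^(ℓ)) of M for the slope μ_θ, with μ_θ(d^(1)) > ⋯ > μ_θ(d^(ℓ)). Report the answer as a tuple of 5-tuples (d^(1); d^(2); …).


Barcode: M ≅ I[1,5], I[2,3], I[3,3]^2. HN layers by μ_θ (3 steps, strictly decreasing):
  μ^(1)=11; μ^(2)=-26/5; μ^(3)=-7

((0, 0, 3, 0, 0); (1, 1, 1, 1, 1); (0, 1, 0, 0, 0))


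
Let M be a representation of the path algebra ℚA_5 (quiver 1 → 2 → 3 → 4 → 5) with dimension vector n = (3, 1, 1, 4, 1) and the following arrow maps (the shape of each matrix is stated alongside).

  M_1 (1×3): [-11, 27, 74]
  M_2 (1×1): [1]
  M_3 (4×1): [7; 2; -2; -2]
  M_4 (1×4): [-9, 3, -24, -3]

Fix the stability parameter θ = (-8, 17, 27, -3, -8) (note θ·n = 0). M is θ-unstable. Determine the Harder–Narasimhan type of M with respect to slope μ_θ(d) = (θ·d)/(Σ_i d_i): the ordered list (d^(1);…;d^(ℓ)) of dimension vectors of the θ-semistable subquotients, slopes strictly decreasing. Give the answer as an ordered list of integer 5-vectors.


Barcode: M ≅ I[1,1]^2, I[1,5], I[4,4]^3. HN layers by μ_θ (3 steps, strictly decreasing):
  μ^(1)=33/4; μ^(2)=-3; μ^(3)=-8

((0, 1, 1, 1, 1); (0, 0, 0, 3, 0); (3, 0, 0, 0, 0))


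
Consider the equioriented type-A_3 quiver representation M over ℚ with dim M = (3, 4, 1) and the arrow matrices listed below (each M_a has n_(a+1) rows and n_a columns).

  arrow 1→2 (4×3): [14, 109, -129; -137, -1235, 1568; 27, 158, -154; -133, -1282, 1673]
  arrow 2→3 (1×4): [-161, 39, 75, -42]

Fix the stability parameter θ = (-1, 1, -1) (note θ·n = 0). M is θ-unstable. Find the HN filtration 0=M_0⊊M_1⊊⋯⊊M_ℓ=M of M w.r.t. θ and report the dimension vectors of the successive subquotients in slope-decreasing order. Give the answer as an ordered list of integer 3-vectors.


Interval decomposition of M: I[1,2]^2, I[1,3], I[2,2].
HN type (ℓ=3): μ^(1)=1; μ^(2)=0; μ^(3)=-1

((0, 3, 0); (0, 1, 1); (3, 0, 0))


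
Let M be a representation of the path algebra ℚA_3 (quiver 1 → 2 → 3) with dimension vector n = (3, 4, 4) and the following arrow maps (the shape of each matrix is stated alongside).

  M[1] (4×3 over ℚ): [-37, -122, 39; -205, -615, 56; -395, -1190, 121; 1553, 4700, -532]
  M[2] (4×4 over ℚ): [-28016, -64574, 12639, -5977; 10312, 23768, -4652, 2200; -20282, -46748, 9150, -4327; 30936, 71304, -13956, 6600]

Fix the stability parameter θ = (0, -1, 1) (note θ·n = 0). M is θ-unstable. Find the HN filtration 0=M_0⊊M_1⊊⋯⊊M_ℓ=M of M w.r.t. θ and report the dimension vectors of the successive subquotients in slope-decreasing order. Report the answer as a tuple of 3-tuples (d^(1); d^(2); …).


Barcode: M ≅ I[1,2], I[1,3]^2, I[2,2], I[3,3]^2. HN layers by μ_θ (3 steps, strictly decreasing):
  μ^(1)=1; μ^(2)=-1/2; μ^(3)=-1

((0, 0, 4); (3, 3, 0); (0, 1, 0))


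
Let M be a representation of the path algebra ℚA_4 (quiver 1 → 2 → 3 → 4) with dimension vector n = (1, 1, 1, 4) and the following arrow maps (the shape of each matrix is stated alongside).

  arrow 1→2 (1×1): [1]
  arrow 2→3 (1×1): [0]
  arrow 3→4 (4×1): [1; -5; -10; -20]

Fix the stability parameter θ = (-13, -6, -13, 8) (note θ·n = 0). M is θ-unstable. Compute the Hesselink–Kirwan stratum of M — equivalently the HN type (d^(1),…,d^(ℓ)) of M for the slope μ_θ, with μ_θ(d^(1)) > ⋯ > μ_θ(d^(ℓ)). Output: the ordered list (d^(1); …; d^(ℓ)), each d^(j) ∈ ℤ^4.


Via rank(M_{q-1}∘⋯∘M_p): M ≅ I[1,2], I[3,4], I[4,4]^3.
μ_θ-semistable layers: μ^(1)=8; μ^(2)=-6; μ^(3)=-13

((0, 0, 0, 4); (0, 1, 0, 0); (1, 0, 1, 0))


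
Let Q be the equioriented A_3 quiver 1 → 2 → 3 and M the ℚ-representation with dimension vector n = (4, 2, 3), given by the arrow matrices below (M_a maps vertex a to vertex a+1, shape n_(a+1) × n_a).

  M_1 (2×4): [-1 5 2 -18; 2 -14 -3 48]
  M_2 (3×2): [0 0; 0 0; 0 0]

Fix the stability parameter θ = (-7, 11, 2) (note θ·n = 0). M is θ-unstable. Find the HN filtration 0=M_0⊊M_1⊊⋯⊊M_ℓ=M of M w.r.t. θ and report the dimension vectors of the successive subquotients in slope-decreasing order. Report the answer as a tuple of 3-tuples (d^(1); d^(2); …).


Interval decomposition of M: I[1,1]^2, I[1,2]^2, I[3,3]^3.
HN type (ℓ=3): μ^(1)=11; μ^(2)=2; μ^(3)=-7

((0, 2, 0); (0, 0, 3); (4, 0, 0))


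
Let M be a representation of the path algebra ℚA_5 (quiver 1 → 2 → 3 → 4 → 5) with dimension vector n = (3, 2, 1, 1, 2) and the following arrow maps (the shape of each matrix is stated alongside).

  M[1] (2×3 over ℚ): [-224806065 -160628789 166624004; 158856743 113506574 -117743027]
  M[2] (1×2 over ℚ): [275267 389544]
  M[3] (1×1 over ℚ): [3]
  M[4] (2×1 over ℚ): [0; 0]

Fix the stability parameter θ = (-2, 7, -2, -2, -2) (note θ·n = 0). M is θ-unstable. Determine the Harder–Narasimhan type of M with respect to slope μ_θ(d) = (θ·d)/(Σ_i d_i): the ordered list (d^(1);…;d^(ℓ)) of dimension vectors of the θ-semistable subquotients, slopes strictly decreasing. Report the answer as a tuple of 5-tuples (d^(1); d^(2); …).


Interval decomposition of M: I[1,1], I[1,2], I[1,4], I[5,5]^2.
HN type (ℓ=3): μ^(1)=7; μ^(2)=1; μ^(3)=-2

((0, 1, 0, 0, 0); (0, 1, 1, 1, 0); (3, 0, 0, 0, 2))


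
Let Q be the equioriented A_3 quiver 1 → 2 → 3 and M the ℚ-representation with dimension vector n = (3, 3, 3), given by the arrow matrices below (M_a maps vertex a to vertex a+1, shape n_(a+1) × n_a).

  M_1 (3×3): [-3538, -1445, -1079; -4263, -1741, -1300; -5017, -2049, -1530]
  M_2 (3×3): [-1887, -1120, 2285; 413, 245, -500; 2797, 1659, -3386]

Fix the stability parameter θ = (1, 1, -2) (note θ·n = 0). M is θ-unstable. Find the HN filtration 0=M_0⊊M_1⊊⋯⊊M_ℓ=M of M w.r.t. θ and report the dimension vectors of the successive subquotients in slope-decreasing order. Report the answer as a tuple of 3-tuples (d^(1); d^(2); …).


Barcode: M ≅ I[1,1], I[1,2], I[1,3], I[2,3], I[3,3]. HN layers by μ_θ (4 steps, strictly decreasing):
  μ^(1)=1; μ^(2)=0; μ^(3)=-1/2; μ^(4)=-2

((2, 1, 0); (1, 1, 1); (0, 1, 1); (0, 0, 1))


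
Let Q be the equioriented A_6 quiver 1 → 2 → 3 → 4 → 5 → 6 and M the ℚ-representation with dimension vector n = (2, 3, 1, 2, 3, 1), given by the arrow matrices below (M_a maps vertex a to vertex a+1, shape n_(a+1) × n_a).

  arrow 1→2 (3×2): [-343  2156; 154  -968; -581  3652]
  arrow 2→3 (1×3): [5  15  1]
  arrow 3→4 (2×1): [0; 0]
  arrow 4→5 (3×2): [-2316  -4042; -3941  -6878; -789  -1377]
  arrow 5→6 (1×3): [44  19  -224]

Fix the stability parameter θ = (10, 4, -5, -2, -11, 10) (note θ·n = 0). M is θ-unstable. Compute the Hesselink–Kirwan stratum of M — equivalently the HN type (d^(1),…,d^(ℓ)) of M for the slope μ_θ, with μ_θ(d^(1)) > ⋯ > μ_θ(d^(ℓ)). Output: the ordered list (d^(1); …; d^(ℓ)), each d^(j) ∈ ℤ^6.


Via rank(M_{q-1}∘⋯∘M_p): M ≅ I[1,1], I[1,3], I[2,2]^2, I[4,5], I[4,6], I[5,5].
μ_θ-semistable layers: μ^(1)=10; μ^(2)=4; μ^(3)=3; μ^(4)=-13/2; μ^(5)=-11

((1, 0, 0, 0, 0, 1); (0, 2, 0, 0, 0, 0); (1, 1, 1, 0, 0, 0); (0, 0, 0, 2, 2, 0); (0, 0, 0, 0, 1, 0))


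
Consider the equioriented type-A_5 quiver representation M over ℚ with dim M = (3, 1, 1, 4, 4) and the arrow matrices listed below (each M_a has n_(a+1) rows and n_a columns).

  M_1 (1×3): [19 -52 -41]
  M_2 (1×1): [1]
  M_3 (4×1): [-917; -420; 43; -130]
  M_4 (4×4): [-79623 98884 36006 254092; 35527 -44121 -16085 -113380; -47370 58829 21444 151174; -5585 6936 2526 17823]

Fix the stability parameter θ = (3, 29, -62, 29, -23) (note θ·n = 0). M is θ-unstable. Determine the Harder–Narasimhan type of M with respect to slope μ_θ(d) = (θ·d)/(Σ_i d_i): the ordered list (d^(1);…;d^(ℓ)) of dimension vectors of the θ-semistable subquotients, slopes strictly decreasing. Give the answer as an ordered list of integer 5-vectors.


Via rank(M_{q-1}∘⋯∘M_p): M ≅ I[1,1]^2, I[1,5], I[4,5]^3.
μ_θ-semistable layers: μ^(1)=3; μ^(2)=-10

((2, 0, 0, 4, 4); (1, 1, 1, 0, 0))


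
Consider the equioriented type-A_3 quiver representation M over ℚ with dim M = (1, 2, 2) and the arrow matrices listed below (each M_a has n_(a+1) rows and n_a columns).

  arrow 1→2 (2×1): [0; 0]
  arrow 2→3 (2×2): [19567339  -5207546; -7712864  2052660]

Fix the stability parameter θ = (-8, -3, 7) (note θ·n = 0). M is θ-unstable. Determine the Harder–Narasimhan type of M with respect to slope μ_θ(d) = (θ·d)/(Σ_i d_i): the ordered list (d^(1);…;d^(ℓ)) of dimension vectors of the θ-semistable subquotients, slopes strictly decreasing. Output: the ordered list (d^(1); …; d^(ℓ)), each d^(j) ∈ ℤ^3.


Interval decomposition of M: I[1,1], I[2,3]^2.
HN type (ℓ=3): μ^(1)=7; μ^(2)=-3; μ^(3)=-8

((0, 0, 2); (0, 2, 0); (1, 0, 0))


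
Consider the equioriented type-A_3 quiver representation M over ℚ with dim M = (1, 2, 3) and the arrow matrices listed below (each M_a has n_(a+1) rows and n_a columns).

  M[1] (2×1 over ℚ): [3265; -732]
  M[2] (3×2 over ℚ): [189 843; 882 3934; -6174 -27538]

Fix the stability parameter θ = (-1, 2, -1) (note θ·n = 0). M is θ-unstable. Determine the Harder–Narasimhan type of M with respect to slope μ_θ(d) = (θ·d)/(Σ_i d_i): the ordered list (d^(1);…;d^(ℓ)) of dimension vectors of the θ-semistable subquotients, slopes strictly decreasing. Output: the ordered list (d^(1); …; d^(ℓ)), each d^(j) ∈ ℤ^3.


Barcode: M ≅ I[1,3], I[2,2], I[3,3]^2. HN layers by μ_θ (3 steps, strictly decreasing):
  μ^(1)=2; μ^(2)=1/2; μ^(3)=-1

((0, 1, 0); (0, 1, 1); (1, 0, 2))


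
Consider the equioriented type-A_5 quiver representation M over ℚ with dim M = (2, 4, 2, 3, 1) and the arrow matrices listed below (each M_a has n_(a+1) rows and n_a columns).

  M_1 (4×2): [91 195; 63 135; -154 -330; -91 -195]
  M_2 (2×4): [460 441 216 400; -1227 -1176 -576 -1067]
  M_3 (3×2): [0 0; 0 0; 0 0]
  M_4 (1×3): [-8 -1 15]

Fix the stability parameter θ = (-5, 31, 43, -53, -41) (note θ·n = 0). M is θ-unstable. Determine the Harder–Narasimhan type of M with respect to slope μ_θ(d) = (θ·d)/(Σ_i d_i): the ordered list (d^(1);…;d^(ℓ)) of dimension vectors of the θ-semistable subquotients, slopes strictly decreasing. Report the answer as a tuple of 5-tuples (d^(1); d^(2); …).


Interval decomposition of M: I[1,1], I[1,3], I[2,2]^2, I[2,3], I[4,4]^2, I[4,5].
HN type (ℓ=5): μ^(1)=43; μ^(2)=31; μ^(3)=-5; μ^(4)=-41; μ^(5)=-53

((0, 0, 2, 0, 0); (0, 4, 0, 0, 0); (2, 0, 0, 0, 0); (0, 0, 0, 0, 1); (0, 0, 0, 3, 0))


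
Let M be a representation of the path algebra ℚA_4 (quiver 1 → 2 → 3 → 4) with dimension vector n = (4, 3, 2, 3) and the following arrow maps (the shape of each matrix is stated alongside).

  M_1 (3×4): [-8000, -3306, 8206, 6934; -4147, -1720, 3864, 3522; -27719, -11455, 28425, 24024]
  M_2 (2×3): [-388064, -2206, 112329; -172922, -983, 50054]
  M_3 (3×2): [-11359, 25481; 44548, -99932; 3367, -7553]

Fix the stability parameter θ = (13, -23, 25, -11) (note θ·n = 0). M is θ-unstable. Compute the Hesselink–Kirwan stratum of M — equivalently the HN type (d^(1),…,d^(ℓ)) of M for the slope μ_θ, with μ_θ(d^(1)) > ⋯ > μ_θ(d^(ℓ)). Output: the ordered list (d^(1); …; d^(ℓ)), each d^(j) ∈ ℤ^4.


Via rank(M_{q-1}∘⋯∘M_p): M ≅ I[1,1], I[1,2], I[1,3], I[1,4], I[4,4]^2.
μ_θ-semistable layers: μ^(1)=25; μ^(2)=13; μ^(3)=7; μ^(4)=-5; μ^(5)=-11

((0, 0, 1, 0); (1, 0, 0, 0); (0, 0, 1, 1); (3, 3, 0, 0); (0, 0, 0, 2))


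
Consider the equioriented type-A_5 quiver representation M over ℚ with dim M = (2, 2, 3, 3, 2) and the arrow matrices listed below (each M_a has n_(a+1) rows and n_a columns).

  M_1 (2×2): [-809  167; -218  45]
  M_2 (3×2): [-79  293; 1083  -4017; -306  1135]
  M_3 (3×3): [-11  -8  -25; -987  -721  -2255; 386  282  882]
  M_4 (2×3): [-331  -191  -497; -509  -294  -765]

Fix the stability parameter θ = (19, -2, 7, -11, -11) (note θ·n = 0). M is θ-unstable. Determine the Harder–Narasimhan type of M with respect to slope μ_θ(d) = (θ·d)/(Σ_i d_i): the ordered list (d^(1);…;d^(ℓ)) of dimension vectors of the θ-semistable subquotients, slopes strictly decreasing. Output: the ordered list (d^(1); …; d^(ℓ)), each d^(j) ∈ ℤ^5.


Barcode: M ≅ I[1,5]^2, I[3,3], I[4,4]. HN layers by μ_θ (3 steps, strictly decreasing):
  μ^(1)=7; μ^(2)=2/5; μ^(3)=-11

((0, 0, 1, 0, 0); (2, 2, 2, 2, 2); (0, 0, 0, 1, 0))


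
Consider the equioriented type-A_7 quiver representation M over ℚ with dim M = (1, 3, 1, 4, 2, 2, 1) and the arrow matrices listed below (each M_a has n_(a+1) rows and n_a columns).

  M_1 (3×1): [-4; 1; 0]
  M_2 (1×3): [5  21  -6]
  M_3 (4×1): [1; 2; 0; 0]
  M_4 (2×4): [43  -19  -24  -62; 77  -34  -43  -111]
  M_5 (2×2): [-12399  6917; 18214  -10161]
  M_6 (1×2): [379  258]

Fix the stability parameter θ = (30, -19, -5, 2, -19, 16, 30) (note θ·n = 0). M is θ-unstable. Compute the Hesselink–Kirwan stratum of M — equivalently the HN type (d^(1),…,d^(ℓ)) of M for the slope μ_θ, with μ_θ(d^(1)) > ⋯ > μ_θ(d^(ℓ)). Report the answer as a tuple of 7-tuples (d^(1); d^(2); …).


Barcode: M ≅ I[1,6], I[2,2]^2, I[4,4]^2, I[4,7]. HN layers by μ_θ (6 steps, strictly decreasing):
  μ^(1)=30; μ^(2)=16; μ^(3)=2; μ^(4)=-11/5; μ^(5)=-17/2; μ^(6)=-19

((0, 0, 0, 0, 0, 0, 1); (0, 0, 0, 0, 0, 2, 0); (0, 0, 0, 2, 0, 0, 0); (1, 1, 1, 1, 1, 0, 0); (0, 0, 0, 1, 1, 0, 0); (0, 2, 0, 0, 0, 0, 0))


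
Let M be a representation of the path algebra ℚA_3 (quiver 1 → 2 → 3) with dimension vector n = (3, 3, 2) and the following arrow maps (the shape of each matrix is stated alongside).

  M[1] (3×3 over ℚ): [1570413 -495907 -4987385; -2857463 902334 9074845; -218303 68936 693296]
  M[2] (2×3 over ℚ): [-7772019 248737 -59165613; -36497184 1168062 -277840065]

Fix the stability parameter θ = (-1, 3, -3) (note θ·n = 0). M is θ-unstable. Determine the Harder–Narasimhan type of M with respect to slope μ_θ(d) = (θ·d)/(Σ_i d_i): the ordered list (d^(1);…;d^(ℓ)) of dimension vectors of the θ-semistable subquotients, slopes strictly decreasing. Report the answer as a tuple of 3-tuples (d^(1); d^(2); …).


Via rank(M_{q-1}∘⋯∘M_p): M ≅ I[1,2], I[1,3]^2.
μ_θ-semistable layers: μ^(1)=3; μ^(2)=0; μ^(3)=-1

((0, 1, 0); (0, 2, 2); (3, 0, 0))


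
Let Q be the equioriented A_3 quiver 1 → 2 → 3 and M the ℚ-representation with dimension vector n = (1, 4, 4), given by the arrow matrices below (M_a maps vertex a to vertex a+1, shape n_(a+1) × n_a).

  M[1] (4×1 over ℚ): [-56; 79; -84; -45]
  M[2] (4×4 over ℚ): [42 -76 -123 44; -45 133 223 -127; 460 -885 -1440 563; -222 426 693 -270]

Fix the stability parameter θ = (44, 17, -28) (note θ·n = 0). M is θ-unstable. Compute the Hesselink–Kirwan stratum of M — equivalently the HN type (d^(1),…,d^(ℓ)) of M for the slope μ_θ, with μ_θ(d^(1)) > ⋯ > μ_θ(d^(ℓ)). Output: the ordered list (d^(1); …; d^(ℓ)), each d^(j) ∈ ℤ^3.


Barcode: M ≅ I[1,3], I[2,2], I[2,3]^2, I[3,3]. HN layers by μ_θ (4 steps, strictly decreasing):
  μ^(1)=17; μ^(2)=11; μ^(3)=-11/2; μ^(4)=-28

((0, 1, 0); (1, 1, 1); (0, 2, 2); (0, 0, 1))


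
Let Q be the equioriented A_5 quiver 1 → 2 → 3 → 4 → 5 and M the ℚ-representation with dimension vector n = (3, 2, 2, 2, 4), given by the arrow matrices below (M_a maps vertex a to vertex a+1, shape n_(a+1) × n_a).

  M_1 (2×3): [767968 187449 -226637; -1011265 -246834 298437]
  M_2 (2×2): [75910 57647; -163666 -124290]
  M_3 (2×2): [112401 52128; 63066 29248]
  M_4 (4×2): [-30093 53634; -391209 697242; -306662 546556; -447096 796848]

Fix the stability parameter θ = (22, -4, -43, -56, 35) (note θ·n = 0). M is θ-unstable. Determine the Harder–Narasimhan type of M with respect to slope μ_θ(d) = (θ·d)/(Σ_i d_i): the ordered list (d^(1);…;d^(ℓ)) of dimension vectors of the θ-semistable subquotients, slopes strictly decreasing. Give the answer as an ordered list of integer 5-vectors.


Barcode: M ≅ I[1,1], I[1,3], I[1,5], I[4,4], I[5,5]^3. HN layers by μ_θ (5 steps, strictly decreasing):
  μ^(1)=35; μ^(2)=22; μ^(3)=-25/3; μ^(4)=-81/4; μ^(5)=-56

((0, 0, 0, 0, 4); (1, 0, 0, 0, 0); (1, 1, 1, 0, 0); (1, 1, 1, 1, 0); (0, 0, 0, 1, 0))


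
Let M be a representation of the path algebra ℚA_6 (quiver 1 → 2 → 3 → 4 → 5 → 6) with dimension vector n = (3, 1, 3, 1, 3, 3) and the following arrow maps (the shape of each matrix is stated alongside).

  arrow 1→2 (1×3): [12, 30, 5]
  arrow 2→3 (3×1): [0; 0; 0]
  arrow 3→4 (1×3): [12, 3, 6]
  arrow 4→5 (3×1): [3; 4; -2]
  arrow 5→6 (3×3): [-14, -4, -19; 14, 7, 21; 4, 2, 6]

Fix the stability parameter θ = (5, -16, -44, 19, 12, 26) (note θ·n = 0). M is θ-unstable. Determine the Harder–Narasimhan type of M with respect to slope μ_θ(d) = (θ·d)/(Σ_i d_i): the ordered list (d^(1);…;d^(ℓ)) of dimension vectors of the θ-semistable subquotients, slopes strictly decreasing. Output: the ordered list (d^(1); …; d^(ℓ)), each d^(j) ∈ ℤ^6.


Interval decomposition of M: I[1,1]^2, I[1,2], I[3,3]^2, I[3,6], I[5,5], I[5,6], I[6,6].
HN type (ℓ=6): μ^(1)=26; μ^(2)=31/2; μ^(3)=12; μ^(4)=5; μ^(5)=-11/2; μ^(6)=-44

((0, 0, 0, 0, 0, 3); (0, 0, 0, 1, 1, 0); (0, 0, 0, 0, 2, 0); (2, 0, 0, 0, 0, 0); (1, 1, 0, 0, 0, 0); (0, 0, 3, 0, 0, 0))


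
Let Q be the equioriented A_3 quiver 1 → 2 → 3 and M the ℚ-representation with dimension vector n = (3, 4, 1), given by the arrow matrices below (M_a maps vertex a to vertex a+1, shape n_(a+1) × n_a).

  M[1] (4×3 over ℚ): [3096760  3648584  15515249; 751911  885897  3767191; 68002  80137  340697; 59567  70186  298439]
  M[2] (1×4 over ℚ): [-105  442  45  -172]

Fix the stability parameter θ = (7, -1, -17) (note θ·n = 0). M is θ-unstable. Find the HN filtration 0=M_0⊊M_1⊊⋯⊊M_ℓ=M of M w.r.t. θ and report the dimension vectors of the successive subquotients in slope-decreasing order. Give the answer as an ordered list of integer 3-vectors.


Interval decomposition of M: I[1,2]^2, I[1,3], I[2,2].
HN type (ℓ=3): μ^(1)=3; μ^(2)=-1; μ^(3)=-11/3

((2, 2, 0); (0, 1, 0); (1, 1, 1))


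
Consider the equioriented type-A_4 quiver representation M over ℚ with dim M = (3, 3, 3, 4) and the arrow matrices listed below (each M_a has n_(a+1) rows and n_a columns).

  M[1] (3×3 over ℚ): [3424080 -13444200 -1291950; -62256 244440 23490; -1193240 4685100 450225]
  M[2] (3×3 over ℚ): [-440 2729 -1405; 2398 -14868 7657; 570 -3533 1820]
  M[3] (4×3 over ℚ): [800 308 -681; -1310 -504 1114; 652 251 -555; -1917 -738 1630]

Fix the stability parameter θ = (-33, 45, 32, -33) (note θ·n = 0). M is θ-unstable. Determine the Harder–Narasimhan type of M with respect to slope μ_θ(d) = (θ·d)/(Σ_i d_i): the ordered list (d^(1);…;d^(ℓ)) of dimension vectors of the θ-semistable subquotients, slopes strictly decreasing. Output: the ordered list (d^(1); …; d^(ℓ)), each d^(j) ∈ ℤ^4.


Barcode: M ≅ I[1,1]^2, I[1,4], I[2,2], I[2,4], I[3,4], I[4,4]. HN layers by μ_θ (4 steps, strictly decreasing):
  μ^(1)=45; μ^(2)=44/3; μ^(3)=-1/2; μ^(4)=-33

((0, 1, 0, 0); (0, 2, 2, 2); (0, 0, 1, 1); (3, 0, 0, 1))


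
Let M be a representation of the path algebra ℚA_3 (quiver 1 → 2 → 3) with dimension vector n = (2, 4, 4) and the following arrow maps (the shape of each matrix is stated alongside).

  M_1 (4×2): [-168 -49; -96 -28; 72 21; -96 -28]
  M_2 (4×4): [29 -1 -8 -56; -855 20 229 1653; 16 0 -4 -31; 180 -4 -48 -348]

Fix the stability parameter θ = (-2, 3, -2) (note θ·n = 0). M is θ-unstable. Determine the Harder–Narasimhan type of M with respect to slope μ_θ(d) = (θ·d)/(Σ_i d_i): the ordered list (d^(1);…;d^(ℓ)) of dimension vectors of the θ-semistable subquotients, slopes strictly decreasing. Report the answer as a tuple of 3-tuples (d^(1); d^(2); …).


Barcode: M ≅ I[1,1], I[1,3], I[2,2], I[2,3]^2, I[3,3]. HN layers by μ_θ (3 steps, strictly decreasing):
  μ^(1)=3; μ^(2)=1/2; μ^(3)=-2

((0, 1, 0); (0, 3, 3); (2, 0, 1))


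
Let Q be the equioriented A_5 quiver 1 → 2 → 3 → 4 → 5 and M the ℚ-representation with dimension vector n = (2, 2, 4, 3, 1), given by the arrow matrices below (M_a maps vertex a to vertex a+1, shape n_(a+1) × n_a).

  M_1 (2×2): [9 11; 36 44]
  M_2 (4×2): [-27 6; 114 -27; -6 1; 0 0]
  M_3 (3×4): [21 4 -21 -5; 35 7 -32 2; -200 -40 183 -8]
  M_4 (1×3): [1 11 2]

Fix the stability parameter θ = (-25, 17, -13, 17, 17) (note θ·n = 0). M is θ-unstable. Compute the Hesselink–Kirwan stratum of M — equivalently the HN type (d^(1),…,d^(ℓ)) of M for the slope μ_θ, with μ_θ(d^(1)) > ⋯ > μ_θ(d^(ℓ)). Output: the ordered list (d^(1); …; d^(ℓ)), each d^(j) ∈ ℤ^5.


Interval decomposition of M: I[1,1], I[1,5], I[2,4], I[3,3], I[3,4].
HN type (ℓ=4): μ^(1)=17; μ^(2)=2; μ^(3)=-13; μ^(4)=-25

((0, 0, 0, 3, 1); (0, 2, 2, 0, 0); (0, 0, 2, 0, 0); (2, 0, 0, 0, 0))


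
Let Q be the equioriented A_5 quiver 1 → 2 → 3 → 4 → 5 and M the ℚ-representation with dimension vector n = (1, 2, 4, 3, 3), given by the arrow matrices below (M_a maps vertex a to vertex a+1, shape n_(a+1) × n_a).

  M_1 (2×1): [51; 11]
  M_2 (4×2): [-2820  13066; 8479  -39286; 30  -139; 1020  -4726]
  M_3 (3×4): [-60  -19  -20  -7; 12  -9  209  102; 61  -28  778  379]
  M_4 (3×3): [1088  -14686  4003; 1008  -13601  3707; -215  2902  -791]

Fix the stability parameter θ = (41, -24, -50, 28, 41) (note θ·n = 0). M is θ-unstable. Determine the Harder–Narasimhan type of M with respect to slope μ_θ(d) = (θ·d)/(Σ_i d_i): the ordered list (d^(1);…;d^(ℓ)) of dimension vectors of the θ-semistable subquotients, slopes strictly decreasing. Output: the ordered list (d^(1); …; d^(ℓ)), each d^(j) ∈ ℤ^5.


Barcode: M ≅ I[1,5], I[2,5], I[3,3], I[3,5]. HN layers by μ_θ (5 steps, strictly decreasing):
  μ^(1)=41; μ^(2)=28; μ^(3)=-11; μ^(4)=-37; μ^(5)=-50

((0, 0, 0, 0, 3); (0, 0, 0, 3, 0); (1, 1, 1, 0, 0); (0, 1, 1, 0, 0); (0, 0, 2, 0, 0))


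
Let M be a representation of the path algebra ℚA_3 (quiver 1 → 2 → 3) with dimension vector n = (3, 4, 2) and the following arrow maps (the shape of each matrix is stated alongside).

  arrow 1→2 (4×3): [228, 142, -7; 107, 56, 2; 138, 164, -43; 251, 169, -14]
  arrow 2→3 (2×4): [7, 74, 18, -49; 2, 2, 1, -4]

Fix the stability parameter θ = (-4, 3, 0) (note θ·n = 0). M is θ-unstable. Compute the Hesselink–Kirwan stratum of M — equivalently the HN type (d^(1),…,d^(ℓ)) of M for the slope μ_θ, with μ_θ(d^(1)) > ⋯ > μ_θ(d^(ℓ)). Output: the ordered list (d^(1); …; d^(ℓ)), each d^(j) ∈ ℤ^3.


Via rank(M_{q-1}∘⋯∘M_p): M ≅ I[1,2], I[1,3]^2, I[2,2].
μ_θ-semistable layers: μ^(1)=3; μ^(2)=3/2; μ^(3)=-4

((0, 2, 0); (0, 2, 2); (3, 0, 0))


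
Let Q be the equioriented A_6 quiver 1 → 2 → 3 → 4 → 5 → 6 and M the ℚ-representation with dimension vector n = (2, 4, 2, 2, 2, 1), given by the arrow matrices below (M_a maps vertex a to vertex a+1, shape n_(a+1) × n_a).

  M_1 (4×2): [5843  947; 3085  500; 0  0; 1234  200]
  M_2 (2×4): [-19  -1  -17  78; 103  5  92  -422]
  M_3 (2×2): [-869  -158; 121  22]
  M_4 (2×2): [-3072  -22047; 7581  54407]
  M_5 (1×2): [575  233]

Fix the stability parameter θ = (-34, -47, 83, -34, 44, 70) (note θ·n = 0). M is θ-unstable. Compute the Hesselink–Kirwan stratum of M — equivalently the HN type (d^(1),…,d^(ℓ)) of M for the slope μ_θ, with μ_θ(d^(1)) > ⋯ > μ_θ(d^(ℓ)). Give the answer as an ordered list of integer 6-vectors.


Interval decomposition of M: I[1,3], I[1,6], I[2,2]^2, I[4,5].
HN type (ℓ=7): μ^(1)=83; μ^(2)=70; μ^(3)=44; μ^(4)=49/2; μ^(5)=-34; μ^(6)=-81/2; μ^(7)=-47

((0, 0, 1, 0, 0, 0); (0, 0, 0, 0, 0, 1); (0, 0, 0, 0, 2, 0); (0, 0, 1, 1, 0, 0); (0, 0, 0, 1, 0, 0); (2, 2, 0, 0, 0, 0); (0, 2, 0, 0, 0, 0))


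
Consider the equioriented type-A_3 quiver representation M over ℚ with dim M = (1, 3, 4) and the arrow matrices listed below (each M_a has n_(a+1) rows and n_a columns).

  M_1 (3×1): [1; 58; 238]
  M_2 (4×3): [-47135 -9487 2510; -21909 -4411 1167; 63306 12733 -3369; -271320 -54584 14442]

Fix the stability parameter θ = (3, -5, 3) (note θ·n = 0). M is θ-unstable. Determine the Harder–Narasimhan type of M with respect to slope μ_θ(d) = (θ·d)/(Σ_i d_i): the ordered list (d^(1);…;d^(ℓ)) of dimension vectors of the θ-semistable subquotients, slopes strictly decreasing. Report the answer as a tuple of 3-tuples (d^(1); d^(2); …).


Barcode: M ≅ I[1,3], I[2,3]^2, I[3,3]. HN layers by μ_θ (3 steps, strictly decreasing):
  μ^(1)=3; μ^(2)=-1; μ^(3)=-5

((0, 0, 4); (1, 1, 0); (0, 2, 0))


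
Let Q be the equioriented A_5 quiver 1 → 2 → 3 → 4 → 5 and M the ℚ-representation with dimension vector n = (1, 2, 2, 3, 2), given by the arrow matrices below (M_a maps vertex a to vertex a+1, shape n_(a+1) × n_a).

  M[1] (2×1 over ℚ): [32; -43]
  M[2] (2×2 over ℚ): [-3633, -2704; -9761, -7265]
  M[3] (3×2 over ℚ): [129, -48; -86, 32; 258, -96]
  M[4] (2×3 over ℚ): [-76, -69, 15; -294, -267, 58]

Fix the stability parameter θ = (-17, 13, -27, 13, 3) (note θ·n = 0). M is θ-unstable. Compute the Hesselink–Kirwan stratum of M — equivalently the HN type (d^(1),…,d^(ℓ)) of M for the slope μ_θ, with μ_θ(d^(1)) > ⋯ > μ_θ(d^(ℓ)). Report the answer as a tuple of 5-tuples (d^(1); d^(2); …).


Interval decomposition of M: I[1,3], I[2,4], I[4,5]^2.
HN type (ℓ=4): μ^(1)=13; μ^(2)=8; μ^(3)=-7; μ^(4)=-17

((0, 0, 0, 1, 0); (0, 0, 0, 2, 2); (0, 2, 2, 0, 0); (1, 0, 0, 0, 0))


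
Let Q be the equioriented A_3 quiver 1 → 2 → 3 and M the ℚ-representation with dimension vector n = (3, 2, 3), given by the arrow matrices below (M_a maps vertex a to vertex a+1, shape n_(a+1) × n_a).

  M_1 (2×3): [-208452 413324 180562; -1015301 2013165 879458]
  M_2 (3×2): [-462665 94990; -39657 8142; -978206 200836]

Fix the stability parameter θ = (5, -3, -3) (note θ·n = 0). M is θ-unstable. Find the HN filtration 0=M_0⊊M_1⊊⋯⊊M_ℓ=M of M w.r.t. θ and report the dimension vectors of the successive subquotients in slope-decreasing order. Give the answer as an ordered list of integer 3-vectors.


Via rank(M_{q-1}∘⋯∘M_p): M ≅ I[1,1], I[1,2], I[1,3], I[3,3]^2.
μ_θ-semistable layers: μ^(1)=5; μ^(2)=1; μ^(3)=-1/3; μ^(4)=-3

((1, 0, 0); (1, 1, 0); (1, 1, 1); (0, 0, 2))


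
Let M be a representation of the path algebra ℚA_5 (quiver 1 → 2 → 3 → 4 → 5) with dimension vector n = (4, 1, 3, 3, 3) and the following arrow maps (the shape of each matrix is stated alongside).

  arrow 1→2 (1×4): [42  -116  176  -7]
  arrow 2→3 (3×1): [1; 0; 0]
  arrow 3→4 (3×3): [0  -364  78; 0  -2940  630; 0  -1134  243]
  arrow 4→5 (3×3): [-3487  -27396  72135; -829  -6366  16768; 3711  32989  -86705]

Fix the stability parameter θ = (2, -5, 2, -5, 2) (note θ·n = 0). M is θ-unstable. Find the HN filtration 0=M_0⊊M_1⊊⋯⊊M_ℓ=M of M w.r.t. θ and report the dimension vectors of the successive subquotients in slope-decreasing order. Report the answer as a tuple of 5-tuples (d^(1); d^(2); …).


Interval decomposition of M: I[1,1]^3, I[1,3], I[3,3], I[3,5], I[4,5]^2.
HN type (ℓ=3): μ^(1)=2; μ^(2)=-3/2; μ^(3)=-5

((3, 0, 2, 0, 3); (1, 1, 1, 1, 0); (0, 0, 0, 2, 0))


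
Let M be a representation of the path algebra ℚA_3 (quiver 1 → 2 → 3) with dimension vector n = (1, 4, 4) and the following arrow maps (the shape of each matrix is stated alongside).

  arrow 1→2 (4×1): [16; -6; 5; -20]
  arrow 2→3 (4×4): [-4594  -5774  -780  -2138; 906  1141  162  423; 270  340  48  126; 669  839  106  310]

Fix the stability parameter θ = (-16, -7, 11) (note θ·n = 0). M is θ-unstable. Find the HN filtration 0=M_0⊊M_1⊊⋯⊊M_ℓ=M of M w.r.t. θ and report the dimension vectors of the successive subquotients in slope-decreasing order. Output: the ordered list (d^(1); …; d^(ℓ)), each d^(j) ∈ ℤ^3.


Via rank(M_{q-1}∘⋯∘M_p): M ≅ I[1,2], I[2,3]^3, I[3,3].
μ_θ-semistable layers: μ^(1)=11; μ^(2)=-7; μ^(3)=-16

((0, 0, 4); (0, 4, 0); (1, 0, 0))


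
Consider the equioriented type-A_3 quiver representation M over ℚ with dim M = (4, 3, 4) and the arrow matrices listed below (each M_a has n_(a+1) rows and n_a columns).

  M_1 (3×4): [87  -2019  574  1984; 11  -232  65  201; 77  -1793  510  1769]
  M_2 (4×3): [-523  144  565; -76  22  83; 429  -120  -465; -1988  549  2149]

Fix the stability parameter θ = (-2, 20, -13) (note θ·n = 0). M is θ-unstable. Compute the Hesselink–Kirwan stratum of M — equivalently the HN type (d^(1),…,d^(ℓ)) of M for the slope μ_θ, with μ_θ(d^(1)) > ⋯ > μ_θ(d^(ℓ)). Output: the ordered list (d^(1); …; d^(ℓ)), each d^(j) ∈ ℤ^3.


Via rank(M_{q-1}∘⋯∘M_p): M ≅ I[1,1], I[1,3]^3, I[3,3].
μ_θ-semistable layers: μ^(1)=7/2; μ^(2)=-2; μ^(3)=-13

((0, 3, 3); (4, 0, 0); (0, 0, 1))


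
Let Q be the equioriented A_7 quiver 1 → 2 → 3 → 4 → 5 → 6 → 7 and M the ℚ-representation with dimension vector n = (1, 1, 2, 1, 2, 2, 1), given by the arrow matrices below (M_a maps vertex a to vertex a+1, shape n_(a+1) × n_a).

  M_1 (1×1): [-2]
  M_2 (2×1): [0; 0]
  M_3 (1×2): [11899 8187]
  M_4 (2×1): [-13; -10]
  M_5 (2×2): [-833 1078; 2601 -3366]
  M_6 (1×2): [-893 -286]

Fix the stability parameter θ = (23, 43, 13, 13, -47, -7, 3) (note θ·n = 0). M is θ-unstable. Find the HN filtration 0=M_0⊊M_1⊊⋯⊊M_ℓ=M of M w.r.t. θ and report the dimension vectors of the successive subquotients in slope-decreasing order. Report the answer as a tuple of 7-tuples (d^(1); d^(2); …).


Barcode: M ≅ I[1,2], I[3,3], I[3,7], I[5,5], I[6,6]. HN layers by μ_θ (6 steps, strictly decreasing):
  μ^(1)=43; μ^(2)=23; μ^(3)=13; μ^(4)=3; μ^(5)=-7; μ^(6)=-47

((0, 1, 0, 0, 0, 0, 0); (1, 0, 0, 0, 0, 0, 0); (0, 0, 1, 0, 0, 0, 0); (0, 0, 0, 0, 0, 0, 1); (0, 0, 1, 1, 1, 2, 0); (0, 0, 0, 0, 1, 0, 0))


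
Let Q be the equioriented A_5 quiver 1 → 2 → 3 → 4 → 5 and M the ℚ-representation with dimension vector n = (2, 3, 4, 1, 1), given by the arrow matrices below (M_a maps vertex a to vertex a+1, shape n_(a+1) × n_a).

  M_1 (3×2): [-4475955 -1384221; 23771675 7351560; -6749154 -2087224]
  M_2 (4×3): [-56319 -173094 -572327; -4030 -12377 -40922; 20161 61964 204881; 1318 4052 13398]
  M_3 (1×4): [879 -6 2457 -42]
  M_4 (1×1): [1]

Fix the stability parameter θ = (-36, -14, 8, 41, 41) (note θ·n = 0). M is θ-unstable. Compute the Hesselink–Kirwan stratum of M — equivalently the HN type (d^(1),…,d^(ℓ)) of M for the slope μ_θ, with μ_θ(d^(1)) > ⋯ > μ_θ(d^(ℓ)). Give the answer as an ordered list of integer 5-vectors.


Interval decomposition of M: I[1,3]^2, I[2,2], I[3,3], I[3,5].
HN type (ℓ=4): μ^(1)=41; μ^(2)=8; μ^(3)=-14; μ^(4)=-36

((0, 0, 0, 1, 1); (0, 0, 4, 0, 0); (0, 3, 0, 0, 0); (2, 0, 0, 0, 0))


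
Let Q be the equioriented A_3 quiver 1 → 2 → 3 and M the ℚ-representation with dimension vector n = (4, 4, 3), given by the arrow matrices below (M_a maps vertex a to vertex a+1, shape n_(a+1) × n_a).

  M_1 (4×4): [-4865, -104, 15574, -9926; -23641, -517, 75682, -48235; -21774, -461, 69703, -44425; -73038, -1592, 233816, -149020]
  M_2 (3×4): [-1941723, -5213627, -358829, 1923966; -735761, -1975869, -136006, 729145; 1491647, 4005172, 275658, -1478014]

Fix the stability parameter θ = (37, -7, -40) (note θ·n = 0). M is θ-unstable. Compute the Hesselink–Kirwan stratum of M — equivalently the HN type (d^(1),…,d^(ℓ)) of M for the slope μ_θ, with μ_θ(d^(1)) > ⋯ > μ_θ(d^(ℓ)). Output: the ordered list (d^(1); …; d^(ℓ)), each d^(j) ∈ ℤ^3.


Via rank(M_{q-1}∘⋯∘M_p): M ≅ I[1,1], I[1,3]^3, I[2,2].
μ_θ-semistable layers: μ^(1)=37; μ^(2)=-10/3; μ^(3)=-7

((1, 0, 0); (3, 3, 3); (0, 1, 0))


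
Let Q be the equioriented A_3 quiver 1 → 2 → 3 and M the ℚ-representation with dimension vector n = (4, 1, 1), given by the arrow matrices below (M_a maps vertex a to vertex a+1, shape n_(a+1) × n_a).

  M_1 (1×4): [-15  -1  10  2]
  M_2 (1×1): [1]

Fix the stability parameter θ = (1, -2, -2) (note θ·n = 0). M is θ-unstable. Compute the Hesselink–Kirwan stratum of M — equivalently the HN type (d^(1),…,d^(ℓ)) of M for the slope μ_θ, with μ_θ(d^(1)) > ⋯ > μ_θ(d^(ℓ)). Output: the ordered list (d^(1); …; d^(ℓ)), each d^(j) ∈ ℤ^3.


Via rank(M_{q-1}∘⋯∘M_p): M ≅ I[1,1]^3, I[1,3].
μ_θ-semistable layers: μ^(1)=1; μ^(2)=-1

((3, 0, 0); (1, 1, 1))


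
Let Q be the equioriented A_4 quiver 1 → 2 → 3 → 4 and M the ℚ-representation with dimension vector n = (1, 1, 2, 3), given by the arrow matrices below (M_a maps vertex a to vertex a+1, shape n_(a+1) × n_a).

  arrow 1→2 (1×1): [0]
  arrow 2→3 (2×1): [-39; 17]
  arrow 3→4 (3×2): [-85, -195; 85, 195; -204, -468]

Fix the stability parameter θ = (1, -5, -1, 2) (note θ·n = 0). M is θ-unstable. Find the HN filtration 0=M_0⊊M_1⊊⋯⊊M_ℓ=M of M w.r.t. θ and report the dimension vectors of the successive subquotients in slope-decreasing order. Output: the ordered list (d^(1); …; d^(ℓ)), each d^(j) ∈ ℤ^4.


Barcode: M ≅ I[1,1], I[2,3], I[3,4], I[4,4]^2. HN layers by μ_θ (4 steps, strictly decreasing):
  μ^(1)=2; μ^(2)=1; μ^(3)=-1; μ^(4)=-5

((0, 0, 0, 3); (1, 0, 0, 0); (0, 0, 2, 0); (0, 1, 0, 0))


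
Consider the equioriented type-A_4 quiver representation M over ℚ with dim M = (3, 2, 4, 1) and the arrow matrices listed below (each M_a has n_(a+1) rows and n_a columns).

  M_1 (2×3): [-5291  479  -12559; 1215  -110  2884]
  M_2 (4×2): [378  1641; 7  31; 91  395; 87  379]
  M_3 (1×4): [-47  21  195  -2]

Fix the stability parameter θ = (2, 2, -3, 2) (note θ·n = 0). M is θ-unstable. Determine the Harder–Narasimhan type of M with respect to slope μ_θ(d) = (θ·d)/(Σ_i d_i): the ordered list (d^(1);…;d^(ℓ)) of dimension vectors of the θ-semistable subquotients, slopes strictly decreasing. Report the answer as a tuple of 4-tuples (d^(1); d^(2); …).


Via rank(M_{q-1}∘⋯∘M_p): M ≅ I[1,1], I[1,3], I[1,4], I[3,3]^2.
μ_θ-semistable layers: μ^(1)=2; μ^(2)=1/3; μ^(3)=-3

((1, 0, 0, 1); (2, 2, 2, 0); (0, 0, 2, 0))


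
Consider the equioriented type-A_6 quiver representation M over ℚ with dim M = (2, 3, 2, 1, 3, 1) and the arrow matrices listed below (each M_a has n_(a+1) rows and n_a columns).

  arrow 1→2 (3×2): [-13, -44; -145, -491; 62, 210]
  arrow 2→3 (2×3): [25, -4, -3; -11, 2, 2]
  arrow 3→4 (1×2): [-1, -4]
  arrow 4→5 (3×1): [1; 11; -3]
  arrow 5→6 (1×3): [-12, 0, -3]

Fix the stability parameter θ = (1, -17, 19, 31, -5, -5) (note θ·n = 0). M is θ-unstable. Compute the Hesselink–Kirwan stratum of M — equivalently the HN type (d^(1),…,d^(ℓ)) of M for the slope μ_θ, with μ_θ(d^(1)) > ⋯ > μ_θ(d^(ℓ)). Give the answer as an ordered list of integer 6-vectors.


Via rank(M_{q-1}∘⋯∘M_p): M ≅ I[1,2], I[1,6], I[2,3], I[5,5]^2.
μ_θ-semistable layers: μ^(1)=19; μ^(2)=10; μ^(3)=-5; μ^(4)=-8; μ^(5)=-17

((0, 0, 1, 0, 0, 0); (0, 0, 1, 1, 1, 1); (0, 0, 0, 0, 2, 0); (2, 2, 0, 0, 0, 0); (0, 1, 0, 0, 0, 0))


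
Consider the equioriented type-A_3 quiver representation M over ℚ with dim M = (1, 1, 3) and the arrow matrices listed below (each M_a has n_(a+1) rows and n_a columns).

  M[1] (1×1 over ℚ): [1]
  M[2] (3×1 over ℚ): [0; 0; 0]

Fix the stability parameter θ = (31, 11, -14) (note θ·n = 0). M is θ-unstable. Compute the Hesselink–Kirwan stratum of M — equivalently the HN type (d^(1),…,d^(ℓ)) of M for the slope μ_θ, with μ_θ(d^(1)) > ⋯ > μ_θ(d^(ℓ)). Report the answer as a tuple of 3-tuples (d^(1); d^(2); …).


Barcode: M ≅ I[1,2], I[3,3]^3. HN layers by μ_θ (2 steps, strictly decreasing):
  μ^(1)=21; μ^(2)=-14

((1, 1, 0); (0, 0, 3))


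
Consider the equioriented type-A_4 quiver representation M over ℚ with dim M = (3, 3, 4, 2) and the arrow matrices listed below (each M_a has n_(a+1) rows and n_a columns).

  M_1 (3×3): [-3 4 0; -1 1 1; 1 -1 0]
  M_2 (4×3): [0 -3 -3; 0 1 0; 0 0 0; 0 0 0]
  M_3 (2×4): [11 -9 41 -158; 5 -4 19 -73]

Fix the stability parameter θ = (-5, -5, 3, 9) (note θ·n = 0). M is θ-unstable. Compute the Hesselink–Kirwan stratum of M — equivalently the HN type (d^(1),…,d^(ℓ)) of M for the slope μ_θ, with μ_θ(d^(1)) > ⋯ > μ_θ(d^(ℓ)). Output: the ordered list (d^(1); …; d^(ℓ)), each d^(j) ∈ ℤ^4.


Barcode: M ≅ I[1,2], I[1,4]^2, I[3,3]^2. HN layers by μ_θ (3 steps, strictly decreasing):
  μ^(1)=9; μ^(2)=3; μ^(3)=-5

((0, 0, 0, 2); (0, 0, 4, 0); (3, 3, 0, 0))


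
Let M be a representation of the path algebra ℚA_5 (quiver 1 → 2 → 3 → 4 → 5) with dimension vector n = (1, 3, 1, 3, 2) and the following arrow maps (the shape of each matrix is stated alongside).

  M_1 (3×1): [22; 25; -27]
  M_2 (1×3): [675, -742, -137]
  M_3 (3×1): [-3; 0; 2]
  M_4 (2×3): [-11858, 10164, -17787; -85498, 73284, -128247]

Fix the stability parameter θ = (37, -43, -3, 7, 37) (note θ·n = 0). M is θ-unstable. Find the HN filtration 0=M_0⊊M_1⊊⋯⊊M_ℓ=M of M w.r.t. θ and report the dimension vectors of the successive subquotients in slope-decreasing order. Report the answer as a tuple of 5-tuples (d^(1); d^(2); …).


Barcode: M ≅ I[1,4], I[2,2]^2, I[4,4], I[4,5], I[5,5]. HN layers by μ_θ (4 steps, strictly decreasing):
  μ^(1)=37; μ^(2)=7; μ^(3)=-3; μ^(4)=-43

((0, 0, 0, 0, 2); (0, 0, 0, 3, 0); (1, 1, 1, 0, 0); (0, 2, 0, 0, 0))


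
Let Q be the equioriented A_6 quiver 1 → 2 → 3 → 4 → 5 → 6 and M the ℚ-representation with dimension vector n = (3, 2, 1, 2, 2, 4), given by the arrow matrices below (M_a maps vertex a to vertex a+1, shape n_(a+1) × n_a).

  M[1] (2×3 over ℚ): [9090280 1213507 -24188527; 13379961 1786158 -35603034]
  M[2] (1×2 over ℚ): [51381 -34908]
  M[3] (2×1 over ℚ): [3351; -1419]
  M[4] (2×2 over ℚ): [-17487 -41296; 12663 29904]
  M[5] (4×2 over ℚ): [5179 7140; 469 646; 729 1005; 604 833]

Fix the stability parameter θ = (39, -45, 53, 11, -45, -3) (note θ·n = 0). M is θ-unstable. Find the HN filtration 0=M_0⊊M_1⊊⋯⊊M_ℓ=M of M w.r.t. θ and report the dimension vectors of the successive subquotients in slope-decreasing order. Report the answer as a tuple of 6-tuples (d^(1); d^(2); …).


Barcode: M ≅ I[1,1], I[1,2], I[1,6], I[4,4], I[5,6], I[6,6]^2. HN layers by μ_θ (5 steps, strictly decreasing):
  μ^(1)=39; μ^(2)=11; μ^(3)=4; μ^(4)=-3; μ^(5)=-45

((1, 0, 0, 0, 0, 0); (0, 0, 0, 1, 0, 0); (0, 0, 1, 1, 1, 1); (2, 2, 0, 0, 0, 3); (0, 0, 0, 0, 1, 0))
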